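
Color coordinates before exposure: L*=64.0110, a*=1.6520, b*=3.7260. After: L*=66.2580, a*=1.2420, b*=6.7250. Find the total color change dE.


dL = 2.2470, da = -0.4100, db = 2.9990
dE = sqrt(2.2470^2 + (-0.4100)^2 + 2.9990^2) = 3.7698


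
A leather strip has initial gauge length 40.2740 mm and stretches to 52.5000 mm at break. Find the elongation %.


Formula: Elongation = (Lf - L0) / L0 * 100
Substituting: Elongation = (52.5000 - 40.2740) / 40.2740 * 100
Result: 30.3571 %


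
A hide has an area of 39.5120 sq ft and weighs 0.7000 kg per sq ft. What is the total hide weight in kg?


Formula: Weight = area * weight_per_sqft
Substituting: Weight = 39.5120 * 0.7000
Result: 27.6584 kg


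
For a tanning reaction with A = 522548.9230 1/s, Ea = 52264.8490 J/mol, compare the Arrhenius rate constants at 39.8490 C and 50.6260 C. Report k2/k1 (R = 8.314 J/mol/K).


T1 = 39.8490 + 273.15 = 312.9990 K; T2 = 50.6260 + 273.15 = 323.7760 K
k1 = A * exp(-Ea/(R*T1)) = 522548.9230 * exp(-52264.8490/(8.314*312.9990)) = 9.8998e-04 1/s
k2 = A * exp(-Ea/(R*T2)) = 522548.9230 * exp(-52264.8490/(8.314*323.7760)) = 0.00193178 1/s
k2/k1 = 0.00193178 / 9.8998e-04 = 1.9513


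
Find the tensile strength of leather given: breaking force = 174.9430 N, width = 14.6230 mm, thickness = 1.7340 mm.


Formula: TS = force / (width * thickness)
Substituting: TS = 174.9430 / (14.6230 * 1.7340)
Result: 6.8994 N/mm^2


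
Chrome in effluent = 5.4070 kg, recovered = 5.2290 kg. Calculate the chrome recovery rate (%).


Formula: Recovery = recovered / input * 100
Substituting: Recovery = 5.2290 / 5.4070 * 100
Result: 96.7080 %


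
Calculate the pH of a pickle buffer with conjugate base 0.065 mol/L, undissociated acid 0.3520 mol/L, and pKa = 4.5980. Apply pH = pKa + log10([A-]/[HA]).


ratio = [A-] / [HA] = 0.065 / 0.3520 = 0.1847
log10(ratio) = -0.7336
pH = pKa + log10(ratio) = 4.5980 - 0.7336 = 3.8644


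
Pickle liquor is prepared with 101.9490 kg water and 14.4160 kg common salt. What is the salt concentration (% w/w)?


Formula: Conc = salt / (water + salt) * 100
Substituting: Conc = 14.4160 / (101.9490 + 14.4160) * 100
Result: 12.3886 %


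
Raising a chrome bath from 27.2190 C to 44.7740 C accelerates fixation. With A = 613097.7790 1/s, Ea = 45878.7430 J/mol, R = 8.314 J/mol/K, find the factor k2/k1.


T1 = 27.2190 + 273.15 = 300.3690 K; T2 = 44.7740 + 273.15 = 317.9240 K
k1 = A * exp(-Ea/(R*T1)) = 613097.7790 * exp(-45878.7430/(8.314*300.3690)) = 0.00643956 1/s
k2 = A * exp(-Ea/(R*T2)) = 613097.7790 * exp(-45878.7430/(8.314*317.9240)) = 0.017759 1/s
k2/k1 = 0.017759 / 0.00643956 = 2.7578


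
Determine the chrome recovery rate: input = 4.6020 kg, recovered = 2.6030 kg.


Formula: Recovery = recovered / input * 100
Substituting: Recovery = 2.6030 / 4.6020 * 100
Result: 56.5624 %


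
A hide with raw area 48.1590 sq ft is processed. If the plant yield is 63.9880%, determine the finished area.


Formula: finished = raw * yield / 100
Substituting: finished = 48.1590 * 63.9880 / 100
Result: 30.8160 sq ft


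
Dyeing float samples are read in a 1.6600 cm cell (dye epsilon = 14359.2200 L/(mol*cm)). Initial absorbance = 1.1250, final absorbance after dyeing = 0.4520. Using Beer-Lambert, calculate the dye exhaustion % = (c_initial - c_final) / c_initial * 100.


c_initial = A_i / (epsilon * l) = 1.1250 / (14359.2200 * 1.6600) = 4.7197e-05 mol/L
c_final = A_f / (epsilon * l) = 0.4520 / (14359.2200 * 1.6600) = 1.8963e-05 mol/L
Exhaustion = (c_initial - c_final) / c_initial * 100 = (4.7197e-05 - 1.8963e-05) / 4.7197e-05 * 100 = 59.8222 %


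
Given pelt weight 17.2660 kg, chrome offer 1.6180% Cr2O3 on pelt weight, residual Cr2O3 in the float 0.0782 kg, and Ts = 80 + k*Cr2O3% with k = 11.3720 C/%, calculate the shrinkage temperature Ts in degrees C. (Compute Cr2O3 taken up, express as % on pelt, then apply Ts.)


Offered = pelt * offer_pct / 100 = 17.2660 * 1.6180 / 100 = 0.2794 kg
Uptake = offered - residual = 0.2794 - 0.0782 = 0.2012 kg
Cr2O3% on pelt = uptake / pelt * 100 = 0.2012 / 17.2660 * 100 = 1.1651 %
Ts = 80 + k * Cr2O3% = 80 + 11.3720 * 1.1651 = 93.2494 C


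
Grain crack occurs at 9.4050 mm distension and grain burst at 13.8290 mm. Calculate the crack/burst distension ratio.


Formula: Ratio = crack / burst
Substituting: Ratio = 9.4050 / 13.8290
Result: 0.6801


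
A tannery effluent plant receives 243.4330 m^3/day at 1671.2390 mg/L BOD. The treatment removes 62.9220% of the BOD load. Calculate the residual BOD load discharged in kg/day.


Load_in = volume * conc / 1000 = 243.4330 * 1671.2390 / 1000 = 406.8347 kg/day
Removed = Load_in * eff / 100 = 406.8347 * 62.9220 / 100 = 255.9885 kg/day
Load_out = Load_in - Removed = 406.8347 - 255.9885 = 150.8462 kg/day


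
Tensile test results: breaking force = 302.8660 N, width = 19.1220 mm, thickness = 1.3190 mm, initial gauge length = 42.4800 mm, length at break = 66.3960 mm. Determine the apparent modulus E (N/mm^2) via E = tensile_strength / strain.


TS = F / (w * t) = 302.8660 / (19.1220 * 1.3190) = 12.0080 N/mm^2
strain = (Lf - L0) / L0 = (66.3960 - 42.4800) / 42.4800 = 0.5630
E = TS / strain = 12.0080 / 0.5630 = 21.3289 N/mm^2


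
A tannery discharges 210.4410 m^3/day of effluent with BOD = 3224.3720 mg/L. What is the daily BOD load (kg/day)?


Formula: BOD_load = volume * conc / 1000
Substituting: BOD_load = 210.4410 * 3224.3720 / 1000
Result: 678.5401 kg/day


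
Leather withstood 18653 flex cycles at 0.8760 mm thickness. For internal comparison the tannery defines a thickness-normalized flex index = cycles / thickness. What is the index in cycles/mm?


Formula: Index = cycles / thickness
Substituting: Index = 18653 / 0.8760
Result: 21293.3790 cycles/mm


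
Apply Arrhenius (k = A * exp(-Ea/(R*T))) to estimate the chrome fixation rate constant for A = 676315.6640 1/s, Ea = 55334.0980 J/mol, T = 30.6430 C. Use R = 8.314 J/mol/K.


T_K = T_C + 273.15 = 30.6430 + 273.15 = 303.7930 K
exponent = -Ea / (R * T_K) = -55334.0980 / (8.314 * 303.7930) = -21.9081
k = A * exp(exponent) = 676315.6640 * exp(-21.9081) = 2.0681e-04 1/s


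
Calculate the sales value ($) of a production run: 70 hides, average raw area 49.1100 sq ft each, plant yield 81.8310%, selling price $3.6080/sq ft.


Raw_total = N * avg_area = 70 * 49.1100 = 3437.7000 sq ft
Finished = Raw_total * yield / 100 = 3437.7000 * 81.8310 / 100 = 2813.1043 sq ft
Value = Finished * price = 2813.1043 * 3.6080 = 10149.6803 $


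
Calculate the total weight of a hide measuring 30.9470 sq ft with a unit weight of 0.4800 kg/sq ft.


Formula: Weight = area * weight_per_sqft
Substituting: Weight = 30.9470 * 0.4800
Result: 14.8546 kg


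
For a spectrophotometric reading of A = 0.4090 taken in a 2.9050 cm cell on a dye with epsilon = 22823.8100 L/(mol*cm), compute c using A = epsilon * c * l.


Formula: c = A / (epsilon * l)
Substituting: c = 0.4090 / (22823.8100 * 2.9050)
Result: 6.1686e-06 mol/L


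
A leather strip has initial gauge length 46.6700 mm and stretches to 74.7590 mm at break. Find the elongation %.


Formula: Elongation = (Lf - L0) / L0 * 100
Substituting: Elongation = (74.7590 - 46.6700) / 46.6700 * 100
Result: 60.1864 %


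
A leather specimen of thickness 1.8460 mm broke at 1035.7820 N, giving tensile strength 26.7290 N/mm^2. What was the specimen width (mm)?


Formula: w = F / (TS * t)
Substituting: w = 1035.7820 / (26.7290 * 1.8460)
Result: 20.9920 mm


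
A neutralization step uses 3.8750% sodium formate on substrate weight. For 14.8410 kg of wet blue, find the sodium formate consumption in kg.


Formula: Neutralizer = substrate * pct / 100
Substituting: Neutralizer = 14.8410 * 3.8750 / 100
Result: 0.5751 kg


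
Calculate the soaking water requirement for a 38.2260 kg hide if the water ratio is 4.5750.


Formula: Water = hide_weight * ratio
Substituting: Water = 38.2260 * 4.5750
Result: 174.8839 kg


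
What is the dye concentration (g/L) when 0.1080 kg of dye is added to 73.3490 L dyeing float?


Formula: Conc = dye_mass(kg) / volume(L) * 1000
Substituting: Conc = 0.1080 / 73.3490 * 1000
Result: 1.4724 g/L


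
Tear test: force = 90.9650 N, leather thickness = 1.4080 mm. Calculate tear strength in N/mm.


Formula: Tear strength = force / thickness
Substituting: Tear strength = 90.9650 / 1.4080
Result: 64.6058 N/mm


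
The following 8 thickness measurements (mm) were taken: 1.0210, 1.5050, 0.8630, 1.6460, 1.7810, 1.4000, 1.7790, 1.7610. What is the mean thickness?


Formula: Average = sum / n
Substituting: Average = 11.7560 / 8
Result: 1.4695 mm


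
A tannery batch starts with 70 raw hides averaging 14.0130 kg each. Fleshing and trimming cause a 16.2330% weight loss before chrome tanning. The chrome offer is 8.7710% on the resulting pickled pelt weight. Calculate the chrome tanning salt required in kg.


Total_raw = N * avg_wt = 70 * 14.0130 = 980.9100 kg
Substrate = Total_raw * (1 - loss/100) = 980.9100 * (1 - 16.2330/100) = 821.6789 kg
Chrome = Substrate * pct / 100 = 821.6789 * 8.7710 / 100 = 72.0695 kg


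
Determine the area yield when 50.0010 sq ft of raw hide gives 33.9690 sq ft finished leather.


Formula: Yield = finished / raw * 100
Substituting: Yield = 33.9690 / 50.0010 * 100
Result: 67.9366 %


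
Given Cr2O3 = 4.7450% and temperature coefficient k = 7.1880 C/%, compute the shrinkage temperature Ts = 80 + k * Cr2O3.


Formula: Ts = 80 + k * Cr2O3
Substituting: Ts = 80 + 7.1880 * 4.7450
Result: 114.1071 C


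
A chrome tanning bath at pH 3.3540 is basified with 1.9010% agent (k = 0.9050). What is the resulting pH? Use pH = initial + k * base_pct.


Formula: pH_final = pH_initial + k * base_pct
Substituting: pH_final = 3.3540 + 0.9050 * 1.9010
Result: 5.0744


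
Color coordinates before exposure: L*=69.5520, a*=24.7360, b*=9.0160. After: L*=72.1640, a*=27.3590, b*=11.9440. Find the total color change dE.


dL = 2.6120, da = 2.6230, db = 2.9280
dE = sqrt(2.6120^2 + 2.6230^2 + 2.9280^2) = 4.7197


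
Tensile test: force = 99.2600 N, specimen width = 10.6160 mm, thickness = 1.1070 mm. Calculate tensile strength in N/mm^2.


Formula: TS = force / (width * thickness)
Substituting: TS = 99.2600 / (10.6160 * 1.1070)
Result: 8.4463 N/mm^2


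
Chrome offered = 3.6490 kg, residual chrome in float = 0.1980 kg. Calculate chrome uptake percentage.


Formula: Uptake = (offered - residual) / offered * 100
Substituting: Uptake = (3.6490 - 0.1980) / 3.6490 * 100
Result: 94.5739 %


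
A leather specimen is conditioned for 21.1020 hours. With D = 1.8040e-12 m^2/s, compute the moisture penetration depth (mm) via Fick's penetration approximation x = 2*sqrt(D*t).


t = 21.1020 hr * 3600 = 75967.2000 s
D * t = 1.8040e-12 * 75967.2000 = 1.3704e-07
x = 2 * sqrt(D*t) = 2 * sqrt(1.3704e-07) = 7.4039e-04 m = 0.7404 mm


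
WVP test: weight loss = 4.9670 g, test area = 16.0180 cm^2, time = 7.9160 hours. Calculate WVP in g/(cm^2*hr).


Formula: WVP = loss / (area * time)
Substituting: WVP = 4.9670 / (16.0180 * 7.9160)
Result: 0.0391724 g/(cm^2*hr)


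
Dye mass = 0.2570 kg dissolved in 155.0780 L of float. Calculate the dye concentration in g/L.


Formula: Conc = dye_mass(kg) / volume(L) * 1000
Substituting: Conc = 0.2570 / 155.0780 * 1000
Result: 1.6572 g/L


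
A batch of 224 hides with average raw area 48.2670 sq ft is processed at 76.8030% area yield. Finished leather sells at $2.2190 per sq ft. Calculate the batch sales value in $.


Raw_total = N * avg_area = 224 * 48.2670 = 10811.8080 sq ft
Finished = Raw_total * yield / 100 = 10811.8080 * 76.8030 / 100 = 8303.7929 sq ft
Value = Finished * price = 8303.7929 * 2.2190 = 18426.1164 $


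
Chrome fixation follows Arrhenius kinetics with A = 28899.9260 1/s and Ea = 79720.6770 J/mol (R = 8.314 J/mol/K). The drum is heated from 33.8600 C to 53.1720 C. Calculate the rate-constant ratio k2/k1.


T1 = 33.8600 + 273.15 = 307.0100 K; T2 = 53.1720 + 273.15 = 326.3220 K
k1 = A * exp(-Ea/(R*T1)) = 28899.9260 * exp(-79720.6770/(8.314*307.0100)) = 7.8839e-10 1/s
k2 = A * exp(-Ea/(R*T2)) = 28899.9260 * exp(-79720.6770/(8.314*326.3220)) = 5.0059e-09 1/s
k2/k1 = 5.0059e-09 / 7.8839e-10 = 6.3495


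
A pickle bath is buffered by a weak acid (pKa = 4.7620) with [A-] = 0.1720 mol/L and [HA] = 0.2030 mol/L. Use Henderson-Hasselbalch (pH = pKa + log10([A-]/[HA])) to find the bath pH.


ratio = [A-] / [HA] = 0.1720 / 0.2030 = 0.8473
log10(ratio) = -0.0719676
pH = pKa + log10(ratio) = 4.7620 - 0.0719676 = 4.6900


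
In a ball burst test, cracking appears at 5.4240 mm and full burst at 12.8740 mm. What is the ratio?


Formula: Ratio = crack / burst
Substituting: Ratio = 5.4240 / 12.8740
Result: 0.4213


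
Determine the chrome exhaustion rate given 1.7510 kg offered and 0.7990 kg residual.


Formula: Uptake = (offered - residual) / offered * 100
Substituting: Uptake = (1.7510 - 0.7990) / 1.7510 * 100
Result: 54.3689 %


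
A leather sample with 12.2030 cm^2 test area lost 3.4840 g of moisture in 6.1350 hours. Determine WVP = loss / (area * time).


Formula: WVP = loss / (area * time)
Substituting: WVP = 3.4840 / (12.2030 * 6.1350)
Result: 0.0465368 g/(cm^2*hr)


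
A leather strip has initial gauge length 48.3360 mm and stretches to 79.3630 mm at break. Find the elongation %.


Formula: Elongation = (Lf - L0) / L0 * 100
Substituting: Elongation = (79.3630 - 48.3360) / 48.3360 * 100
Result: 64.1903 %


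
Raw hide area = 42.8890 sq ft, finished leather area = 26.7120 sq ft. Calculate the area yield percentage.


Formula: Yield = finished / raw * 100
Substituting: Yield = 26.7120 / 42.8890 * 100
Result: 62.2817 %


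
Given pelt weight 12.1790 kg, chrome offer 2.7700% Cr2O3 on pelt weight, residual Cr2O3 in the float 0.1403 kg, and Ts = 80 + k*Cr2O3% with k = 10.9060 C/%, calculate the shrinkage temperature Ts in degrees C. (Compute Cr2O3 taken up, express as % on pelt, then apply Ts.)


Offered = pelt * offer_pct / 100 = 12.1790 * 2.7700 / 100 = 0.3374 kg
Uptake = offered - residual = 0.3374 - 0.1403 = 0.1971 kg
Cr2O3% on pelt = uptake / pelt * 100 = 0.1971 / 12.1790 * 100 = 1.6180 %
Ts = 80 + k * Cr2O3% = 80 + 10.9060 * 1.6180 = 97.6461 C


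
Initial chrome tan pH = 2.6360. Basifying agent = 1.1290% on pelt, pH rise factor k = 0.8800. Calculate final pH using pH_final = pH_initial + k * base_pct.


Formula: pH_final = pH_initial + k * base_pct
Substituting: pH_final = 2.6360 + 0.8800 * 1.1290
Result: 3.6295


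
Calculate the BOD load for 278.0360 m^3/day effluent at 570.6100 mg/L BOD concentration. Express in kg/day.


Formula: BOD_load = volume * conc / 1000
Substituting: BOD_load = 278.0360 * 570.6100 / 1000
Result: 158.6501 kg/day


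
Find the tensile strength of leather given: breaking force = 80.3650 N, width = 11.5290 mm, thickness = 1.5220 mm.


Formula: TS = force / (width * thickness)
Substituting: TS = 80.3650 / (11.5290 * 1.5220)
Result: 4.5799 N/mm^2


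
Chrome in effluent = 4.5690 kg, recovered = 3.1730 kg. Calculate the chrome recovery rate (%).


Formula: Recovery = recovered / input * 100
Substituting: Recovery = 3.1730 / 4.5690 * 100
Result: 69.4463 %


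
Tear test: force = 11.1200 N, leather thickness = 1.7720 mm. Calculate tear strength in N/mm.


Formula: Tear strength = force / thickness
Substituting: Tear strength = 11.1200 / 1.7720
Result: 6.2754 N/mm


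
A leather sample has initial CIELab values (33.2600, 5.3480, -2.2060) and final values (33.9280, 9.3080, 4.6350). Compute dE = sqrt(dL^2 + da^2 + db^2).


dL = 0.6680, da = 3.9600, db = 6.8410
dE = sqrt(0.6680^2 + 3.9600^2 + 6.8410^2) = 7.9327


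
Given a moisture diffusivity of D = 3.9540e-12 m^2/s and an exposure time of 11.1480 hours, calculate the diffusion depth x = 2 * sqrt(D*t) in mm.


t = 11.1480 hr * 3600 = 40132.8000 s
D * t = 3.9540e-12 * 40132.8000 = 1.5869e-07
x = 2 * sqrt(D*t) = 2 * sqrt(1.5869e-07) = 7.9671e-04 m = 0.7967 mm


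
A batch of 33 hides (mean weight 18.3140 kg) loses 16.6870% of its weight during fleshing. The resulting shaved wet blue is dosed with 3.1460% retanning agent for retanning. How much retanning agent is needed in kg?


Total_raw = N * avg_wt = 33 * 18.3140 = 604.3620 kg
Substrate = Total_raw * (1 - loss/100) = 604.3620 * (1 - 16.6870/100) = 503.5121 kg
Retan = Substrate * pct / 100 = 503.5121 * 3.1460 / 100 = 15.8405 kg


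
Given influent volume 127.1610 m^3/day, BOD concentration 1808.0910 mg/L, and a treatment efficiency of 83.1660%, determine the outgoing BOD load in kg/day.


Load_in = volume * conc / 1000 = 127.1610 * 1808.0910 / 1000 = 229.9187 kg/day
Removed = Load_in * eff / 100 = 229.9187 * 83.1660 / 100 = 191.2142 kg/day
Load_out = Load_in - Removed = 229.9187 - 191.2142 = 38.7045 kg/day


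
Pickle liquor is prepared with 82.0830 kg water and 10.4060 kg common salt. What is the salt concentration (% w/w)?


Formula: Conc = salt / (water + salt) * 100
Substituting: Conc = 10.4060 / (82.0830 + 10.4060) * 100
Result: 11.2511 %


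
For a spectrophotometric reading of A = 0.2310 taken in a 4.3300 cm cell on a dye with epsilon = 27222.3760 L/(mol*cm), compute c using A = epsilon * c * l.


Formula: c = A / (epsilon * l)
Substituting: c = 0.2310 / (27222.3760 * 4.3300)
Result: 1.9597e-06 mol/L


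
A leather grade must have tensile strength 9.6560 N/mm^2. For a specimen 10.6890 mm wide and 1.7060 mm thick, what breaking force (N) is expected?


Formula: F = TS * w * t
Substituting: F = 9.6560 * 10.6890 * 1.7060
Result: 176.0814 N


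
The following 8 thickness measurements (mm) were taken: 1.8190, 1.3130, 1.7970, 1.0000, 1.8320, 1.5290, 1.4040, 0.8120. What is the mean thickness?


Formula: Average = sum / n
Substituting: Average = 11.5060 / 8
Result: 1.4383 mm


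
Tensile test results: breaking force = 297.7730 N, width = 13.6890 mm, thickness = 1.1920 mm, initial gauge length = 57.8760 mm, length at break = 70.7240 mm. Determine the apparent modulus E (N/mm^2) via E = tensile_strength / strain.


TS = F / (w * t) = 297.7730 / (13.6890 * 1.1920) = 18.2489 N/mm^2
strain = (Lf - L0) / L0 = (70.7240 - 57.8760) / 57.8760 = 0.2220
E = TS / strain = 18.2489 / 0.2220 = 82.2054 N/mm^2


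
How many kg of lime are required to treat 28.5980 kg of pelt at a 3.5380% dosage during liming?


Formula: Lime = substrate * pct / 100
Substituting: Lime = 28.5980 * 3.5380 / 100
Result: 1.0118 kg


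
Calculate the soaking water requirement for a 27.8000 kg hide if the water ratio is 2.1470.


Formula: Water = hide_weight * ratio
Substituting: Water = 27.8000 * 2.1470
Result: 59.6866 kg


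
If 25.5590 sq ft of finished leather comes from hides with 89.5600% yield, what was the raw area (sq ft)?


Formula: raw = finished * 100 / yield
Substituting: raw = 25.5590 * 100 / 89.5600
Result: 28.5384 sq ft


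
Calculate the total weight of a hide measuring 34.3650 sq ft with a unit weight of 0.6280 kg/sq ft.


Formula: Weight = area * weight_per_sqft
Substituting: Weight = 34.3650 * 0.6280
Result: 21.5812 kg


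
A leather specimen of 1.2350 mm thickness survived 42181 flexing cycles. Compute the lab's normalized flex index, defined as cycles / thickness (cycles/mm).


Formula: Index = cycles / thickness
Substituting: Index = 42181 / 1.2350
Result: 34154.6559 cycles/mm


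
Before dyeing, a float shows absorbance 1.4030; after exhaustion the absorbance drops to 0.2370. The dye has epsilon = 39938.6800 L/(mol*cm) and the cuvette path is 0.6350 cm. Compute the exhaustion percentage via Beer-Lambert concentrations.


c_initial = A_i / (epsilon * l) = 1.4030 / (39938.6800 * 0.6350) = 5.5321e-05 mol/L
c_final = A_f / (epsilon * l) = 0.2370 / (39938.6800 * 0.6350) = 9.3450e-06 mol/L
Exhaustion = (c_initial - c_final) / c_initial * 100 = (5.5321e-05 - 9.3450e-06) / 5.5321e-05 * 100 = 83.1076 %


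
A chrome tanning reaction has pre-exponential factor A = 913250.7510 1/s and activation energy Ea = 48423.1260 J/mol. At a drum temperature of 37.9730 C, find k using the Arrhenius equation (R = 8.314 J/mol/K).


T_K = T_C + 273.15 = 37.9730 + 273.15 = 311.1230 K
exponent = -Ea / (R * T_K) = -48423.1260 / (8.314 * 311.1230) = -18.7202
k = A * exp(exponent) = 913250.7510 * exp(-18.7202) = 0.00676872 1/s


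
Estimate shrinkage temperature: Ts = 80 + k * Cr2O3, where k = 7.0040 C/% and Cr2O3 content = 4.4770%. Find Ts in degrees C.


Formula: Ts = 80 + k * Cr2O3
Substituting: Ts = 80 + 7.0040 * 4.4770
Result: 111.3569 C


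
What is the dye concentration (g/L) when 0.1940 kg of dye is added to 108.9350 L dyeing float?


Formula: Conc = dye_mass(kg) / volume(L) * 1000
Substituting: Conc = 0.1940 / 108.9350 * 1000
Result: 1.7809 g/L


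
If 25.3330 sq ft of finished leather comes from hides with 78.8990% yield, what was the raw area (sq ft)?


Formula: raw = finished * 100 / yield
Substituting: raw = 25.3330 * 100 / 78.8990
Result: 32.1081 sq ft


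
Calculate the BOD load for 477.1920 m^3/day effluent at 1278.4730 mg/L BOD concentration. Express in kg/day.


Formula: BOD_load = volume * conc / 1000
Substituting: BOD_load = 477.1920 * 1278.4730 / 1000
Result: 610.0771 kg/day


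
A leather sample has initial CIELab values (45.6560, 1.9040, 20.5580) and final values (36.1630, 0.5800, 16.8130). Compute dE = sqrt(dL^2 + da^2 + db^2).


dL = -9.4930, da = -1.3240, db = -3.7450
dE = sqrt((-9.4930)^2 + (-1.3240)^2 + (-3.7450)^2) = 10.2905


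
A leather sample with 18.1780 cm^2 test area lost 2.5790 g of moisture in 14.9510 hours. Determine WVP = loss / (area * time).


Formula: WVP = loss / (area * time)
Substituting: WVP = 2.5790 / (18.1780 * 14.9510)
Result: 0.00948932 g/(cm^2*hr)


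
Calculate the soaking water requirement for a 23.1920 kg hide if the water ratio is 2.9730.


Formula: Water = hide_weight * ratio
Substituting: Water = 23.1920 * 2.9730
Result: 68.9498 kg


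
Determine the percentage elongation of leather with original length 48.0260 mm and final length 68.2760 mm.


Formula: Elongation = (Lf - L0) / L0 * 100
Substituting: Elongation = (68.2760 - 48.0260) / 48.0260 * 100
Result: 42.1647 %


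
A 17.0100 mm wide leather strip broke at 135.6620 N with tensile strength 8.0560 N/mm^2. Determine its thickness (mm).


Formula: t = F / (TS * w)
Substituting: t = 135.6620 / (8.0560 * 17.0100)
Result: 0.9900 mm


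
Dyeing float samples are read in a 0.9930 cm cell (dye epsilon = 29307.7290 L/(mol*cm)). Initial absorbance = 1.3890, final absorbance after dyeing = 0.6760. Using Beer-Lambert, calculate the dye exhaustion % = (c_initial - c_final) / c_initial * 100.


c_initial = A_i / (epsilon * l) = 1.3890 / (29307.7290 * 0.9930) = 4.7728e-05 mol/L
c_final = A_f / (epsilon * l) = 0.6760 / (29307.7290 * 0.9930) = 2.3228e-05 mol/L
Exhaustion = (c_initial - c_final) / c_initial * 100 = (4.7728e-05 - 2.3228e-05) / 4.7728e-05 * 100 = 51.3319 %


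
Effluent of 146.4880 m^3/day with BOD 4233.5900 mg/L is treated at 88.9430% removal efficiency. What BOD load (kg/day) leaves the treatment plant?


Load_in = volume * conc / 1000 = 146.4880 * 4233.5900 / 1000 = 620.1701 kg/day
Removed = Load_in * eff / 100 = 620.1701 * 88.9430 / 100 = 551.5979 kg/day
Load_out = Load_in - Removed = 620.1701 - 551.5979 = 68.5722 kg/day


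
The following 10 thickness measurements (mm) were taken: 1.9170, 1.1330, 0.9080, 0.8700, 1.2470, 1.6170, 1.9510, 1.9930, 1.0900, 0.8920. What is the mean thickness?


Formula: Average = sum / n
Substituting: Average = 13.6180 / 10
Result: 1.3618 mm


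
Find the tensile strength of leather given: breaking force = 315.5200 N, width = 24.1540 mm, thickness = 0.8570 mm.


Formula: TS = force / (width * thickness)
Substituting: TS = 315.5200 / (24.1540 * 0.8570)
Result: 15.2425 N/mm^2


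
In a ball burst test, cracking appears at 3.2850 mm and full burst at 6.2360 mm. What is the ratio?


Formula: Ratio = crack / burst
Substituting: Ratio = 3.2850 / 6.2360
Result: 0.5268


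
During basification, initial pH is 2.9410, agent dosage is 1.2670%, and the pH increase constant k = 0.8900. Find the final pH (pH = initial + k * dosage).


Formula: pH_final = pH_initial + k * base_pct
Substituting: pH_final = 2.9410 + 0.8900 * 1.2670
Result: 4.0686


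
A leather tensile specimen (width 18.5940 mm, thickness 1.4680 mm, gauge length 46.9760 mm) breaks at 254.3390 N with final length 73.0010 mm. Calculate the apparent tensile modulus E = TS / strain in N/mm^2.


TS = F / (w * t) = 254.3390 / (18.5940 * 1.4680) = 9.3178 N/mm^2
strain = (Lf - L0) / L0 = (73.0010 - 46.9760) / 46.9760 = 0.5540
E = TS / strain = 9.3178 / 0.5540 = 16.8190 N/mm^2


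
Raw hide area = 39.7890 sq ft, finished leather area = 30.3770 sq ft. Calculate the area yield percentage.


Formula: Yield = finished / raw * 100
Substituting: Yield = 30.3770 / 39.7890 * 100
Result: 76.3452 %


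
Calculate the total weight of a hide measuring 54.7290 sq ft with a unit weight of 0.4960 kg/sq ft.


Formula: Weight = area * weight_per_sqft
Substituting: Weight = 54.7290 * 0.4960
Result: 27.1456 kg


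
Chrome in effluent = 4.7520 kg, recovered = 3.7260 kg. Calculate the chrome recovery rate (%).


Formula: Recovery = recovered / input * 100
Substituting: Recovery = 3.7260 / 4.7520 * 100
Result: 78.4091 %


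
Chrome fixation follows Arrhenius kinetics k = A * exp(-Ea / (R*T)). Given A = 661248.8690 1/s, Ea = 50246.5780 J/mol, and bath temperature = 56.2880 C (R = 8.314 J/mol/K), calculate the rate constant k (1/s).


T_K = T_C + 273.15 = 56.2880 + 273.15 = 329.4380 K
exponent = -Ea / (R * T_K) = -50246.5780 / (8.314 * 329.4380) = -18.3452
k = A * exp(exponent) = 661248.8690 * exp(-18.3452) = 0.00713083 1/s


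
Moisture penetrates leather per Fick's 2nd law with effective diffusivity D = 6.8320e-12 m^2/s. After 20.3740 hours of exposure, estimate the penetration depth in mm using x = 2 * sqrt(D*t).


t = 20.3740 hr * 3600 = 73346.4000 s
D * t = 6.8320e-12 * 73346.4000 = 5.0110e-07
x = 2 * sqrt(D*t) = 2 * sqrt(5.0110e-07) = 0.00141577 m = 1.4158 mm


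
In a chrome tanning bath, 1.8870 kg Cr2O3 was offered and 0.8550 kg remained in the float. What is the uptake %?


Formula: Uptake = (offered - residual) / offered * 100
Substituting: Uptake = (1.8870 - 0.8550) / 1.8870 * 100
Result: 54.6900 %


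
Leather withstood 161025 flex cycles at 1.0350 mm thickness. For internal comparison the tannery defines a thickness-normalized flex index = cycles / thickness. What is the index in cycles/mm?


Formula: Index = cycles / thickness
Substituting: Index = 161025 / 1.0350
Result: 155579.7101 cycles/mm


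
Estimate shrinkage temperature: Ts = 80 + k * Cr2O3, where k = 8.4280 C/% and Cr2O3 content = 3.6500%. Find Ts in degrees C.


Formula: Ts = 80 + k * Cr2O3
Substituting: Ts = 80 + 8.4280 * 3.6500
Result: 110.7622 C


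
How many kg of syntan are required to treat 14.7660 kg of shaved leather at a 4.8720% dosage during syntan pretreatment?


Formula: Syntan = substrate * pct / 100
Substituting: Syntan = 14.7660 * 4.8720 / 100
Result: 0.7194 kg


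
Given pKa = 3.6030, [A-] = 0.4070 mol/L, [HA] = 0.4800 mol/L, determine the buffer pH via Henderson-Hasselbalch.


ratio = [A-] / [HA] = 0.4070 / 0.4800 = 0.8479
log10(ratio) = -0.0716468
pH = pKa + log10(ratio) = 3.6030 - 0.0716468 = 3.5314


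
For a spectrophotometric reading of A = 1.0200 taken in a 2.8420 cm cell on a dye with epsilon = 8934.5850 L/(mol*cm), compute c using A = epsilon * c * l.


Formula: c = A / (epsilon * l)
Substituting: c = 1.0200 / (8934.5850 * 2.8420)
Result: 4.0170e-05 mol/L


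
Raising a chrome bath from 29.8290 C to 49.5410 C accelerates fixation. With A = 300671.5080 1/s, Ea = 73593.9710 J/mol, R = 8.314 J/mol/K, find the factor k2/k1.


T1 = 29.8290 + 273.15 = 302.9790 K; T2 = 49.5410 + 273.15 = 322.6910 K
k1 = A * exp(-Ea/(R*T1)) = 300671.5080 * exp(-73593.9710/(8.314*302.9790)) = 6.1628e-08 1/s
k2 = A * exp(-Ea/(R*T2)) = 300671.5080 * exp(-73593.9710/(8.314*322.6910)) = 3.6716e-07 1/s
k2/k1 = 3.6716e-07 / 6.1628e-08 = 5.9578


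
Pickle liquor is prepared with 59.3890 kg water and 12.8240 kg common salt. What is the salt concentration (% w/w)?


Formula: Conc = salt / (water + salt) * 100
Substituting: Conc = 12.8240 / (59.3890 + 12.8240) * 100
Result: 17.7586 %


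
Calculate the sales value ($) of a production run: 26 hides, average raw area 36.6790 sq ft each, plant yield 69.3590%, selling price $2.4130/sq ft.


Raw_total = N * avg_area = 26 * 36.6790 = 953.6540 sq ft
Finished = Raw_total * yield / 100 = 953.6540 * 69.3590 / 100 = 661.4449 sq ft
Value = Finished * price = 661.4449 * 2.4130 = 1596.0665 $


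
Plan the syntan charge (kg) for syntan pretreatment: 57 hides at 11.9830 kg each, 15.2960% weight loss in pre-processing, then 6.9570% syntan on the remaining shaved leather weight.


Total_raw = N * avg_wt = 57 * 11.9830 = 683.0310 kg
Substrate = Total_raw * (1 - loss/100) = 683.0310 * (1 - 15.2960/100) = 578.5546 kg
Syntan = Substrate * pct / 100 = 578.5546 * 6.9570 / 100 = 40.2500 kg


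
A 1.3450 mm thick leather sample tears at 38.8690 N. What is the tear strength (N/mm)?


Formula: Tear strength = force / thickness
Substituting: Tear strength = 38.8690 / 1.3450
Result: 28.8989 N/mm


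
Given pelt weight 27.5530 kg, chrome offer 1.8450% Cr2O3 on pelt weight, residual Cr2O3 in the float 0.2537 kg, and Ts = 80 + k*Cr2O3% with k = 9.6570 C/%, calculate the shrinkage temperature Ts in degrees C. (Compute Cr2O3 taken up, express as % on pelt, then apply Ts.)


Offered = pelt * offer_pct / 100 = 27.5530 * 1.8450 / 100 = 0.5084 kg
Uptake = offered - residual = 0.5084 - 0.2537 = 0.2547 kg
Cr2O3% on pelt = uptake / pelt * 100 = 0.2547 / 27.5530 * 100 = 0.9242 %
Ts = 80 + k * Cr2O3% = 80 + 9.6570 * 0.9242 = 88.9253 C


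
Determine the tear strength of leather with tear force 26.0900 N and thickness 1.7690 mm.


Formula: Tear strength = force / thickness
Substituting: Tear strength = 26.0900 / 1.7690
Result: 14.7484 N/mm


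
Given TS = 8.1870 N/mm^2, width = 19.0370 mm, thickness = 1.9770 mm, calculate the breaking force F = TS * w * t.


Formula: F = TS * w * t
Substituting: F = 8.1870 * 19.0370 * 1.9770
Result: 308.1272 N


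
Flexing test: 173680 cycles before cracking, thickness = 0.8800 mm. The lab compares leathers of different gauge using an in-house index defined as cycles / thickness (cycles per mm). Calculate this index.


Formula: Index = cycles / thickness
Substituting: Index = 173680 / 0.8800
Result: 197363.6364 cycles/mm


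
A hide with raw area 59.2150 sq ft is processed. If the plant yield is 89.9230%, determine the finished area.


Formula: finished = raw * yield / 100
Substituting: finished = 59.2150 * 89.9230 / 100
Result: 53.2479 sq ft


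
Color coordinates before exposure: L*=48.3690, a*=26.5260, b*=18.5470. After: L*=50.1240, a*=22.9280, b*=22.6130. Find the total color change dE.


dL = 1.7550, da = -3.5980, db = 4.0660
dE = sqrt(1.7550^2 + (-3.5980)^2 + 4.0660^2) = 5.7060


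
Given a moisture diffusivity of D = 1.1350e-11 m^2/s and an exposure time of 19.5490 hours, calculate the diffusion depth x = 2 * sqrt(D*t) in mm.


t = 19.5490 hr * 3600 = 70376.4000 s
D * t = 1.1350e-11 * 70376.4000 = 7.9877e-07
x = 2 * sqrt(D*t) = 2 * sqrt(7.9877e-07) = 0.00178748 m = 1.7875 mm


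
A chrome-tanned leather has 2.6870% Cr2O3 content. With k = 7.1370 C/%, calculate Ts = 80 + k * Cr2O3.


Formula: Ts = 80 + k * Cr2O3
Substituting: Ts = 80 + 7.1370 * 2.6870
Result: 99.1771 C


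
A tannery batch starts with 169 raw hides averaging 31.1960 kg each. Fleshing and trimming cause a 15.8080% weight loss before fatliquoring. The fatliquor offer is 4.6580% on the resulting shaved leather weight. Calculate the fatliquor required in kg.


Total_raw = N * avg_wt = 169 * 31.1960 = 5272.1240 kg
Substrate = Total_raw * (1 - loss/100) = 5272.1240 * (1 - 15.8080/100) = 4438.7066 kg
Fat = Substrate * pct / 100 = 4438.7066 * 4.6580 / 100 = 206.7550 kg


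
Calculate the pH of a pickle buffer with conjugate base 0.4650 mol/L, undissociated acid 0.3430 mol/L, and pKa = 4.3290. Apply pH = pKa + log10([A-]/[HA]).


ratio = [A-] / [HA] = 0.4650 / 0.3430 = 1.3557
log10(ratio) = 0.1322
pH = pKa + log10(ratio) = 4.3290 + 0.1322 = 4.4612


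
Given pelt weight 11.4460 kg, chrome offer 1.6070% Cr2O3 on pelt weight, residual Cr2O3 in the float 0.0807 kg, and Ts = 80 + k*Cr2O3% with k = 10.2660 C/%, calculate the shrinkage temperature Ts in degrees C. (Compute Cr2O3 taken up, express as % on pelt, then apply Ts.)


Offered = pelt * offer_pct / 100 = 11.4460 * 1.6070 / 100 = 0.1839 kg
Uptake = offered - residual = 0.1839 - 0.0807 = 0.1032 kg
Cr2O3% on pelt = uptake / pelt * 100 = 0.1032 / 11.4460 * 100 = 0.9020 %
Ts = 80 + k * Cr2O3% = 80 + 10.2660 * 0.9020 = 89.2594 C


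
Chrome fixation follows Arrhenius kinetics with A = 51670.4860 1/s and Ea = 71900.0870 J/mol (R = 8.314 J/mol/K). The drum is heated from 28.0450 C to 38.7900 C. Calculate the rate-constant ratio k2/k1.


T1 = 28.0450 + 273.15 = 301.1950 K; T2 = 38.7900 + 273.15 = 311.9400 K
k1 = A * exp(-Ea/(R*T1)) = 51670.4860 * exp(-71900.0870/(8.314*301.1950)) = 1.7520e-08 1/s
k2 = A * exp(-Ea/(R*T2)) = 51670.4860 * exp(-71900.0870/(8.314*311.9400)) = 4.7106e-08 1/s
k2/k1 = 4.7106e-08 / 1.7520e-08 = 2.6886


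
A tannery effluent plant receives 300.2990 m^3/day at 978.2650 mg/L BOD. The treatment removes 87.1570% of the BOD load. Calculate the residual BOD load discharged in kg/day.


Load_in = volume * conc / 1000 = 300.2990 * 978.2650 / 1000 = 293.7720 kg/day
Removed = Load_in * eff / 100 = 293.7720 * 87.1570 / 100 = 256.0429 kg/day
Load_out = Load_in - Removed = 293.7720 - 256.0429 = 37.7291 kg/day


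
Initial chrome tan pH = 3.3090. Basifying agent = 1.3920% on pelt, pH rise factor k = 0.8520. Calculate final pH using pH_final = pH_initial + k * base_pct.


Formula: pH_final = pH_initial + k * base_pct
Substituting: pH_final = 3.3090 + 0.8520 * 1.3920
Result: 4.4950


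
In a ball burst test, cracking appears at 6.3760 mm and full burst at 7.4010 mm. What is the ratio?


Formula: Ratio = crack / burst
Substituting: Ratio = 6.3760 / 7.4010
Result: 0.8615


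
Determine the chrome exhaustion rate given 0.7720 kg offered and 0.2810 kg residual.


Formula: Uptake = (offered - residual) / offered * 100
Substituting: Uptake = (0.7720 - 0.2810) / 0.7720 * 100
Result: 63.6010 %


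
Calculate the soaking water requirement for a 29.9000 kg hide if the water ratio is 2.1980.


Formula: Water = hide_weight * ratio
Substituting: Water = 29.9000 * 2.1980
Result: 65.7202 kg


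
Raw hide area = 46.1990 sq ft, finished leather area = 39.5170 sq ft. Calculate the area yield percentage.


Formula: Yield = finished / raw * 100
Substituting: Yield = 39.5170 / 46.1990 * 100
Result: 85.5365 %


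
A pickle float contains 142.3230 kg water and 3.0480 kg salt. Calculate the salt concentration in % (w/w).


Formula: Conc = salt / (water + salt) * 100
Substituting: Conc = 3.0480 / (142.3230 + 3.0480) * 100
Result: 2.0967 %


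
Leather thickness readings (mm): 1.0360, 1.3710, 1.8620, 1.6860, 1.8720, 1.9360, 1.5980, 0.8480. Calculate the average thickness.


Formula: Average = sum / n
Substituting: Average = 12.2090 / 8
Result: 1.5261 mm


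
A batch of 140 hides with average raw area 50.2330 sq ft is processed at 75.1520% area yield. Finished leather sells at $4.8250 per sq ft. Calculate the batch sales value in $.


Raw_total = N * avg_area = 140 * 50.2330 = 7032.6200 sq ft
Finished = Raw_total * yield / 100 = 7032.6200 * 75.1520 / 100 = 5285.1546 sq ft
Value = Finished * price = 5285.1546 * 4.8250 = 25500.8709 $


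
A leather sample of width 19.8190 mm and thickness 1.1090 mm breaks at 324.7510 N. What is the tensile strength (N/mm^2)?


Formula: TS = force / (width * thickness)
Substituting: TS = 324.7510 / (19.8190 * 1.1090)
Result: 14.7753 N/mm^2


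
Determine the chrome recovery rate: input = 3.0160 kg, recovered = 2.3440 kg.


Formula: Recovery = recovered / input * 100
Substituting: Recovery = 2.3440 / 3.0160 * 100
Result: 77.7188 %


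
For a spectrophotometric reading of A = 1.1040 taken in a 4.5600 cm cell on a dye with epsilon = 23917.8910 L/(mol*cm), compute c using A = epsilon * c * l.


Formula: c = A / (epsilon * l)
Substituting: c = 1.1040 / (23917.8910 * 4.5600)
Result: 1.0122e-05 mol/L


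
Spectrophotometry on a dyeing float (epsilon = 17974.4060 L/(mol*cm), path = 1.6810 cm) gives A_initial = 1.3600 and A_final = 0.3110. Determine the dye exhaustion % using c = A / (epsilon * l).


c_initial = A_i / (epsilon * l) = 1.3600 / (17974.4060 * 1.6810) = 4.5011e-05 mol/L
c_final = A_f / (epsilon * l) = 0.3110 / (17974.4060 * 1.6810) = 1.0293e-05 mol/L
Exhaustion = (c_initial - c_final) / c_initial * 100 = (4.5011e-05 - 1.0293e-05) / 4.5011e-05 * 100 = 77.1324 %


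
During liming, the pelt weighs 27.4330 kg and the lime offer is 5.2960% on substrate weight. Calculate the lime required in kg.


Formula: Lime = substrate * pct / 100
Substituting: Lime = 27.4330 * 5.2960 / 100
Result: 1.4529 kg


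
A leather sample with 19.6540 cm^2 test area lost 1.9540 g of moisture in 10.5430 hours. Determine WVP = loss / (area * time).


Formula: WVP = loss / (area * time)
Substituting: WVP = 1.9540 / (19.6540 * 10.5430)
Result: 0.00942995 g/(cm^2*hr)


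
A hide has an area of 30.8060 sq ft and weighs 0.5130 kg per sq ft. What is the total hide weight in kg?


Formula: Weight = area * weight_per_sqft
Substituting: Weight = 30.8060 * 0.5130
Result: 15.8035 kg


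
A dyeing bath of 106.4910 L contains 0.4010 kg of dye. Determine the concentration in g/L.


Formula: Conc = dye_mass(kg) / volume(L) * 1000
Substituting: Conc = 0.4010 / 106.4910 * 1000
Result: 3.7656 g/L


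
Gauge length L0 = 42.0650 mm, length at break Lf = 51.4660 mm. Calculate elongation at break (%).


Formula: Elongation = (Lf - L0) / L0 * 100
Substituting: Elongation = (51.4660 - 42.0650) / 42.0650 * 100
Result: 22.3487 %


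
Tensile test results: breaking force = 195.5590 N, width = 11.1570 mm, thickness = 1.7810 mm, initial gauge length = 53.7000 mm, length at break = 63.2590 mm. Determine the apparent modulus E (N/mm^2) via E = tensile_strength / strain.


TS = F / (w * t) = 195.5590 / (11.1570 * 1.7810) = 9.8416 N/mm^2
strain = (Lf - L0) / L0 = (63.2590 - 53.7000) / 53.7000 = 0.1780
E = TS / strain = 9.8416 / 0.1780 = 55.2877 N/mm^2


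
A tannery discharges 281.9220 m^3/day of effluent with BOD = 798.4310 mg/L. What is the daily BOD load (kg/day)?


Formula: BOD_load = volume * conc / 1000
Substituting: BOD_load = 281.9220 * 798.4310 / 1000
Result: 225.0953 kg/day


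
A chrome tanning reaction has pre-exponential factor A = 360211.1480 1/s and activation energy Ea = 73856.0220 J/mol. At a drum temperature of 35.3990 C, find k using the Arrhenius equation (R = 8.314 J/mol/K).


T_K = T_C + 273.15 = 35.3990 + 273.15 = 308.5490 K
exponent = -Ea / (R * T_K) = -73856.0220 / (8.314 * 308.5490) = -28.7907
k = A * exp(exponent) = 360211.1480 * exp(-28.7907) = 1.1296e-07 1/s


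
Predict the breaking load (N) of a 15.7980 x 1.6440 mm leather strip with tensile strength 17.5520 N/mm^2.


Formula: F = TS * w * t
Substituting: F = 17.5520 * 15.7980 * 1.6440
Result: 455.8590 N


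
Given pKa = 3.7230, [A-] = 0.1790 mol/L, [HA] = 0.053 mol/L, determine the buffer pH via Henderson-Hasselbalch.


ratio = [A-] / [HA] = 0.1790 / 0.053 = 3.3774
log10(ratio) = 0.5286
pH = pKa + log10(ratio) = 3.7230 + 0.5286 = 4.2516


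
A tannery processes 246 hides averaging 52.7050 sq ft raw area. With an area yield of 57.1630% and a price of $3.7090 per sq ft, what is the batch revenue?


Raw_total = N * avg_area = 246 * 52.7050 = 12965.4300 sq ft
Finished = Raw_total * yield / 100 = 12965.4300 * 57.1630 / 100 = 7411.4288 sq ft
Value = Finished * price = 7411.4288 * 3.7090 = 27488.9892 $
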